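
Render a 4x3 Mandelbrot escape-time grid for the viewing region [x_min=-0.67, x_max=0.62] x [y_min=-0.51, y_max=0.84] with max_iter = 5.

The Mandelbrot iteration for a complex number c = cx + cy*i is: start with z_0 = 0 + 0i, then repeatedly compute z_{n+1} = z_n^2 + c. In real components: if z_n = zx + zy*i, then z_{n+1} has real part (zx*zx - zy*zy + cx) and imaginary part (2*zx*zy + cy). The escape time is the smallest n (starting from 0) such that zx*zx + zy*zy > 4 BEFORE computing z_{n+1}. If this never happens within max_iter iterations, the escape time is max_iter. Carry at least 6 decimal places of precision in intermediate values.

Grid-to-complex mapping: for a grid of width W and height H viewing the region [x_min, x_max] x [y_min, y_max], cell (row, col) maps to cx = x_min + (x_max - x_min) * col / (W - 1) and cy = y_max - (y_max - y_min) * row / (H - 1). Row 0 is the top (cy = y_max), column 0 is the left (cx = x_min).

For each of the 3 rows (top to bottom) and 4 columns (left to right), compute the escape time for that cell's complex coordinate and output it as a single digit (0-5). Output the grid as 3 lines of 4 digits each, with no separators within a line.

(row=0, col=0): c = -0.6700 + 0.8400i → escape time 4
(row=0, col=1): c = -0.2400 + 0.8400i → escape time 5
(row=0, col=2): c = 0.1900 + 0.8400i → escape time 5
(row=0, col=3): c = 0.6200 + 0.8400i → escape time 3
(row=1, col=0): c = -0.6700 + 0.1650i → escape time 5
(row=1, col=1): c = -0.2400 + 0.1650i → escape time 5
(row=1, col=2): c = 0.1900 + 0.1650i → escape time 5
(row=1, col=3): c = 0.6200 + 0.1650i → escape time 4
(row=2, col=0): c = -0.6700 + -0.5100i → escape time 5
(row=2, col=1): c = -0.2400 + -0.5100i → escape time 5
(row=2, col=2): c = 0.1900 + -0.5100i → escape time 5
(row=2, col=3): c = 0.6200 + -0.5100i → escape time 3

Answer: 4553
5554
5553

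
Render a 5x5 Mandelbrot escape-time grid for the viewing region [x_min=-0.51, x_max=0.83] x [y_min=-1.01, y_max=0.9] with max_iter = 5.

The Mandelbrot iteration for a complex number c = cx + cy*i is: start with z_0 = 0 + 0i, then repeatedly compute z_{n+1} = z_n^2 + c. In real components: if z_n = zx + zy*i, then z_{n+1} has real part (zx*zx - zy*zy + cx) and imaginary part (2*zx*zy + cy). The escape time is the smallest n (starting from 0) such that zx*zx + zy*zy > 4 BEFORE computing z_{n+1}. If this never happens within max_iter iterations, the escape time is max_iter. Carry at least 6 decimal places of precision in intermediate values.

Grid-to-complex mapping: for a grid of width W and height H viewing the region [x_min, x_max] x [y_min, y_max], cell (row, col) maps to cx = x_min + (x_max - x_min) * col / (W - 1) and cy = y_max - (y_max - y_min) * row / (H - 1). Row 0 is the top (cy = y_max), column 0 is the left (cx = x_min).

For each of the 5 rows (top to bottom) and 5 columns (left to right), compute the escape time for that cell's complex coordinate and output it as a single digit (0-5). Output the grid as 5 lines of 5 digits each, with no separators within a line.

Answer: 45532
55553
55553
55553
45422

Derivation:
(row=0, col=0): c = -0.5100 + 0.9000i → escape time 4
(row=0, col=1): c = -0.1750 + 0.9000i → escape time 5
(row=0, col=2): c = 0.1600 + 0.9000i → escape time 5
(row=0, col=3): c = 0.4950 + 0.9000i → escape time 3
(row=0, col=4): c = 0.8300 + 0.9000i → escape time 2
(row=1, col=0): c = -0.5100 + 0.4225i → escape time 5
(row=1, col=1): c = -0.1750 + 0.4225i → escape time 5
(row=1, col=2): c = 0.1600 + 0.4225i → escape time 5
(row=1, col=3): c = 0.4950 + 0.4225i → escape time 5
(row=1, col=4): c = 0.8300 + 0.4225i → escape time 3
(row=2, col=0): c = -0.5100 + -0.0550i → escape time 5
(row=2, col=1): c = -0.1750 + -0.0550i → escape time 5
(row=2, col=2): c = 0.1600 + -0.0550i → escape time 5
(row=2, col=3): c = 0.4950 + -0.0550i → escape time 5
(row=2, col=4): c = 0.8300 + -0.0550i → escape time 3
(row=3, col=0): c = -0.5100 + -0.5325i → escape time 5
(row=3, col=1): c = -0.1750 + -0.5325i → escape time 5
(row=3, col=2): c = 0.1600 + -0.5325i → escape time 5
(row=3, col=3): c = 0.4950 + -0.5325i → escape time 5
(row=3, col=4): c = 0.8300 + -0.5325i → escape time 3
(row=4, col=0): c = -0.5100 + -1.0100i → escape time 4
(row=4, col=1): c = -0.1750 + -1.0100i → escape time 5
(row=4, col=2): c = 0.1600 + -1.0100i → escape time 4
(row=4, col=3): c = 0.4950 + -1.0100i → escape time 2
(row=4, col=4): c = 0.8300 + -1.0100i → escape time 2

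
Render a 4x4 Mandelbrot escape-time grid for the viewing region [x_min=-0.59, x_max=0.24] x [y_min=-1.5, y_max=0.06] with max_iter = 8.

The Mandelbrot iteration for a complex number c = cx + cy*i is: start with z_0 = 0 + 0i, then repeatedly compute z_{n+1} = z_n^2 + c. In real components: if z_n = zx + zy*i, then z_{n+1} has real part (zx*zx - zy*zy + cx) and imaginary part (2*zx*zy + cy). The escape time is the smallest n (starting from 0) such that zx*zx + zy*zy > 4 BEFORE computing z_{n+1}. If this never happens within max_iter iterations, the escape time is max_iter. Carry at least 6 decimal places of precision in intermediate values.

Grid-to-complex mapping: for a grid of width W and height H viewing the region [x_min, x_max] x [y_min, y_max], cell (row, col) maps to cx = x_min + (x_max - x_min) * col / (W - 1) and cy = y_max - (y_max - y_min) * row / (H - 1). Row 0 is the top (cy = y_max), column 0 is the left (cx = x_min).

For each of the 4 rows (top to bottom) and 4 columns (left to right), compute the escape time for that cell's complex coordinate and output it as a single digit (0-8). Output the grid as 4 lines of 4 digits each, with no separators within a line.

(row=0, col=0): c = -0.5900 + 0.0600i → escape time 8
(row=0, col=1): c = -0.3133 + 0.0600i → escape time 8
(row=0, col=2): c = -0.0367 + 0.0600i → escape time 8
(row=0, col=3): c = 0.2400 + 0.0600i → escape time 8
(row=1, col=0): c = -0.5900 + -0.4600i → escape time 8
(row=1, col=1): c = -0.3133 + -0.4600i → escape time 8
(row=1, col=2): c = -0.0367 + -0.4600i → escape time 8
(row=1, col=3): c = 0.2400 + -0.4600i → escape time 8
(row=2, col=0): c = -0.5900 + -0.9800i → escape time 4
(row=2, col=1): c = -0.3133 + -0.9800i → escape time 5
(row=2, col=2): c = -0.0367 + -0.9800i → escape time 8
(row=2, col=3): c = 0.2400 + -0.9800i → escape time 4
(row=3, col=0): c = -0.5900 + -1.5000i → escape time 2
(row=3, col=1): c = -0.3133 + -1.5000i → escape time 2
(row=3, col=2): c = -0.0367 + -1.5000i → escape time 2
(row=3, col=3): c = 0.2400 + -1.5000i → escape time 2

Answer: 8888
8888
4584
2222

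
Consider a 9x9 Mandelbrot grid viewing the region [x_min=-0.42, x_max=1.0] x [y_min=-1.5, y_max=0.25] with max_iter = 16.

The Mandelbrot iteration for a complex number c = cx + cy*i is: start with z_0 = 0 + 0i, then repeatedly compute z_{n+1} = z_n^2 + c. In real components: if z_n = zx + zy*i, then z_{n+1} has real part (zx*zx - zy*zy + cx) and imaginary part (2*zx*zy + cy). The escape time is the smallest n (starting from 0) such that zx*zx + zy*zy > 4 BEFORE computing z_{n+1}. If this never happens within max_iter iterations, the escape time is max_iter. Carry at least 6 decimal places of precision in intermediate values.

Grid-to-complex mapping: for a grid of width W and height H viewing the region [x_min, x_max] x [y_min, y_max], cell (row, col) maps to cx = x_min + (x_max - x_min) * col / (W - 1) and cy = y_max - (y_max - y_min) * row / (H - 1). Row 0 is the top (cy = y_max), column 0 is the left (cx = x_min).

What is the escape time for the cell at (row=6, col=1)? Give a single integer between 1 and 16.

z_0 = 0 + 0i, c = -0.2425 + -1.0625i
Iter 1: z = -0.2425 + -1.0625i, |z|^2 = 1.1877
Iter 2: z = -1.3126 + -0.5472i, |z|^2 = 2.0223
Iter 3: z = 1.1810 + 0.3740i, |z|^2 = 1.5346
Iter 4: z = 1.0124 + -0.1792i, |z|^2 = 1.0571
Iter 5: z = 0.7504 + -1.4253i, |z|^2 = 2.5945
Iter 6: z = -1.7108 + -3.2015i, |z|^2 = 13.1766
Escaped at iteration 6

Answer: 6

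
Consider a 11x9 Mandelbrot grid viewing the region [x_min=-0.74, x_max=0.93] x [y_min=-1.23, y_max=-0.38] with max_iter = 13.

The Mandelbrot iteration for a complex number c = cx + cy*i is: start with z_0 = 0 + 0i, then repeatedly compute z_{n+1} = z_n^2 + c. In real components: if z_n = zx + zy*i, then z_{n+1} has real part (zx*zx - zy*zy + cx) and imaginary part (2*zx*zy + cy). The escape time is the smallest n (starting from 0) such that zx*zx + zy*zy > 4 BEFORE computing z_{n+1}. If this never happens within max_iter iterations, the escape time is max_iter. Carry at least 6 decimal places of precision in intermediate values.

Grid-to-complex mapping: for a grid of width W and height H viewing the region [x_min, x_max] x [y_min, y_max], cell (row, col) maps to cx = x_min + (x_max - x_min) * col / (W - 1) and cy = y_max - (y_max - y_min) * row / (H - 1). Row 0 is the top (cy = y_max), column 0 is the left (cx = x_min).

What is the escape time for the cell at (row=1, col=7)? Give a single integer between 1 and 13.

Answer: 6

Derivation:
z_0 = 0 + 0i, c = 0.4290 + -0.4863i
Iter 1: z = 0.4290 + -0.4863i, |z|^2 = 0.4205
Iter 2: z = 0.3766 + -0.9035i, |z|^2 = 0.9581
Iter 3: z = -0.2454 + -1.1667i, |z|^2 = 1.4215
Iter 4: z = -0.8720 + 0.0864i, |z|^2 = 0.7679
Iter 5: z = 1.1820 + -0.6369i, |z|^2 = 1.8028
Iter 6: z = 1.4205 + -1.9919i, |z|^2 = 5.9854
Escaped at iteration 6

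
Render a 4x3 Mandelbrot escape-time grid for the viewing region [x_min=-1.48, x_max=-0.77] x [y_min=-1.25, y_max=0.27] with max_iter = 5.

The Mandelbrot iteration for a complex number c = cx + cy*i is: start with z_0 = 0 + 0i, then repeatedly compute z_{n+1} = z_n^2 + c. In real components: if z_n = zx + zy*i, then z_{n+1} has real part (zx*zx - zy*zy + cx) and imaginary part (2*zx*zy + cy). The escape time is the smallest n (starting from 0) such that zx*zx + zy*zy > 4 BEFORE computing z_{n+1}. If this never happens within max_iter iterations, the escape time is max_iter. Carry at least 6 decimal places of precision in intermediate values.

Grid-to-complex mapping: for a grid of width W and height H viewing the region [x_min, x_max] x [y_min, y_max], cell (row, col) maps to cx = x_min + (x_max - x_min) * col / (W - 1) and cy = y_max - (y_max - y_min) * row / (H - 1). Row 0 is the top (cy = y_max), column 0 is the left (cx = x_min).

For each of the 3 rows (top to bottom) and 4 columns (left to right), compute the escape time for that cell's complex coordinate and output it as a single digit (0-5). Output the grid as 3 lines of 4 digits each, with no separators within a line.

Answer: 5555
3555
2223

Derivation:
(row=0, col=0): c = -1.4800 + 0.2700i → escape time 5
(row=0, col=1): c = -1.2433 + 0.2700i → escape time 5
(row=0, col=2): c = -1.0067 + 0.2700i → escape time 5
(row=0, col=3): c = -0.7700 + 0.2700i → escape time 5
(row=1, col=0): c = -1.4800 + -0.4900i → escape time 3
(row=1, col=1): c = -1.2433 + -0.4900i → escape time 5
(row=1, col=2): c = -1.0067 + -0.4900i → escape time 5
(row=1, col=3): c = -0.7700 + -0.4900i → escape time 5
(row=2, col=0): c = -1.4800 + -1.2500i → escape time 2
(row=2, col=1): c = -1.2433 + -1.2500i → escape time 2
(row=2, col=2): c = -1.0067 + -1.2500i → escape time 2
(row=2, col=3): c = -0.7700 + -1.2500i → escape time 3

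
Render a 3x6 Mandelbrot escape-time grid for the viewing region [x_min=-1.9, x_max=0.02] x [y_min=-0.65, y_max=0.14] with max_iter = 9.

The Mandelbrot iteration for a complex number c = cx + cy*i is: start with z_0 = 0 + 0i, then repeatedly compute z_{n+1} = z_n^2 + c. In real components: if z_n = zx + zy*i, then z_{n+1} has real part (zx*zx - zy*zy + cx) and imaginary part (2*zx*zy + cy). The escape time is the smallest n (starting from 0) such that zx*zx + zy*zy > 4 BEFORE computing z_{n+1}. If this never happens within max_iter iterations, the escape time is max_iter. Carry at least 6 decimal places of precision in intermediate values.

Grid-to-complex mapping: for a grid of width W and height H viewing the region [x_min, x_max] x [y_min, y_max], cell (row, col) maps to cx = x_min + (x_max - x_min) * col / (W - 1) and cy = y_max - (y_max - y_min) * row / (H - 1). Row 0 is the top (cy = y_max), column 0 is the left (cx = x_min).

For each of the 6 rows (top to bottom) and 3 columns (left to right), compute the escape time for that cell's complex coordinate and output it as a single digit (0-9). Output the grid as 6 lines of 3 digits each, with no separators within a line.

(row=0, col=0): c = -1.9000 + 0.1400i → escape time 4
(row=0, col=1): c = -0.9400 + 0.1400i → escape time 9
(row=0, col=2): c = 0.0200 + 0.1400i → escape time 9
(row=1, col=0): c = -1.9000 + -0.0180i → escape time 7
(row=1, col=1): c = -0.9400 + -0.0180i → escape time 9
(row=1, col=2): c = 0.0200 + -0.0180i → escape time 9
(row=2, col=0): c = -1.9000 + -0.1760i → escape time 4
(row=2, col=1): c = -0.9400 + -0.1760i → escape time 9
(row=2, col=2): c = 0.0200 + -0.1760i → escape time 9
(row=3, col=0): c = -1.9000 + -0.3340i → escape time 3
(row=3, col=1): c = -0.9400 + -0.3340i → escape time 9
(row=3, col=2): c = 0.0200 + -0.3340i → escape time 9
(row=4, col=0): c = -1.9000 + -0.4920i → escape time 2
(row=4, col=1): c = -0.9400 + -0.4920i → escape time 5
(row=4, col=2): c = 0.0200 + -0.4920i → escape time 9
(row=5, col=0): c = -1.9000 + -0.6500i → escape time 1
(row=5, col=1): c = -0.9400 + -0.6500i → escape time 4
(row=5, col=2): c = 0.0200 + -0.6500i → escape time 9

Answer: 499
799
499
399
259
149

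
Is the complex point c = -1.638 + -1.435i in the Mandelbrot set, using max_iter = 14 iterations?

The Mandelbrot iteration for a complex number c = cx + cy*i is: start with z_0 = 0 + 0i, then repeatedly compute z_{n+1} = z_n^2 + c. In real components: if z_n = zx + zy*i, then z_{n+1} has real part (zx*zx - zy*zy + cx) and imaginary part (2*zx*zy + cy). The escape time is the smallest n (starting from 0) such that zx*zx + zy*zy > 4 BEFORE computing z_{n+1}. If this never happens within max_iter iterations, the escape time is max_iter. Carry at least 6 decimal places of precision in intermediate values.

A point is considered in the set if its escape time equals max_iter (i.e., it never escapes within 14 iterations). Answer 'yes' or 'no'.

Answer: no

Derivation:
z_0 = 0 + 0i, c = -1.6380 + -1.4350i
Iter 1: z = -1.6380 + -1.4350i, |z|^2 = 4.7423
Escaped at iteration 1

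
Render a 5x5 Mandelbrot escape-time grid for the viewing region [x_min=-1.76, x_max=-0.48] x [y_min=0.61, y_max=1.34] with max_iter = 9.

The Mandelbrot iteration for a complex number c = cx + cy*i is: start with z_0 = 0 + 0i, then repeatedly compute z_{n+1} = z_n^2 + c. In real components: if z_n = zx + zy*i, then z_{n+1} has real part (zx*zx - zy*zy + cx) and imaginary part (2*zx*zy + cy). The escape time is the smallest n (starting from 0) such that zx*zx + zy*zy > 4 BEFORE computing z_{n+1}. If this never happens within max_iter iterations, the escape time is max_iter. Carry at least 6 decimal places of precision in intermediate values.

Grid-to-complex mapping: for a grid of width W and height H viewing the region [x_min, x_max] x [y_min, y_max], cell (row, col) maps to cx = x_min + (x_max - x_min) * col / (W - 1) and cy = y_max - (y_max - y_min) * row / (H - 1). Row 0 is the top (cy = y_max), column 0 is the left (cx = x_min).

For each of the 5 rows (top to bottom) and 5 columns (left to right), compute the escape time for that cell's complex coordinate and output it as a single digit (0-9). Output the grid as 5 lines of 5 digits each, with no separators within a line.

(row=0, col=0): c = -1.7600 + 1.3400i → escape time 1
(row=0, col=1): c = -1.4400 + 1.3400i → escape time 2
(row=0, col=2): c = -1.1200 + 1.3400i → escape time 2
(row=0, col=3): c = -0.8000 + 1.3400i → escape time 2
(row=0, col=4): c = -0.4800 + 1.3400i → escape time 2
(row=1, col=0): c = -1.7600 + 1.1575i → escape time 1
(row=1, col=1): c = -1.4400 + 1.1575i → escape time 2
(row=1, col=2): c = -1.1200 + 1.1575i → escape time 3
(row=1, col=3): c = -0.8000 + 1.1575i → escape time 3
(row=1, col=4): c = -0.4800 + 1.1575i → escape time 3
(row=2, col=0): c = -1.7600 + 0.9750i → escape time 1
(row=2, col=1): c = -1.4400 + 0.9750i → escape time 3
(row=2, col=2): c = -1.1200 + 0.9750i → escape time 3
(row=2, col=3): c = -0.8000 + 0.9750i → escape time 3
(row=2, col=4): c = -0.4800 + 0.9750i → escape time 4
(row=3, col=0): c = -1.7600 + 0.7925i → escape time 2
(row=3, col=1): c = -1.4400 + 0.7925i → escape time 3
(row=3, col=2): c = -1.1200 + 0.7925i → escape time 3
(row=3, col=3): c = -0.8000 + 0.7925i → escape time 4
(row=3, col=4): c = -0.4800 + 0.7925i → escape time 6
(row=4, col=0): c = -1.7600 + 0.6100i → escape time 3
(row=4, col=1): c = -1.4400 + 0.6100i → escape time 3
(row=4, col=2): c = -1.1200 + 0.6100i → escape time 4
(row=4, col=3): c = -0.8000 + 0.6100i → escape time 5
(row=4, col=4): c = -0.4800 + 0.6100i → escape time 9

Answer: 12222
12333
13334
23346
33459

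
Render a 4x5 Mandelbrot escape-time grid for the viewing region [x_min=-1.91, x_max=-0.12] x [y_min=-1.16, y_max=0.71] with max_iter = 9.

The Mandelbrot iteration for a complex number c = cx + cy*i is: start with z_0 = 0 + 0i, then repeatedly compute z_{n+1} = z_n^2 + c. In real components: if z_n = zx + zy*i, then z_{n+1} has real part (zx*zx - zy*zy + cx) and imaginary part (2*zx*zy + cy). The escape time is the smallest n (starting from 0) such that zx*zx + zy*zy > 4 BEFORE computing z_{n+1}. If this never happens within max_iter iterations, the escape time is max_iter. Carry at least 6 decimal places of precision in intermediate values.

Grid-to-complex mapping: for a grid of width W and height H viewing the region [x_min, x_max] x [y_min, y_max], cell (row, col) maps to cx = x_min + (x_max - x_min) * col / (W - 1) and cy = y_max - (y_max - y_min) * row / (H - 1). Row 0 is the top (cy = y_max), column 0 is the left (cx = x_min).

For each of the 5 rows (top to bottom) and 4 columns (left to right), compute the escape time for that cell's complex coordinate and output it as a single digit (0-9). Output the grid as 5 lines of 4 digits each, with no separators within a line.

(row=0, col=0): c = -1.9100 + 0.7100i → escape time 1
(row=0, col=1): c = -1.3133 + 0.7100i → escape time 3
(row=0, col=2): c = -0.7167 + 0.7100i → escape time 5
(row=0, col=3): c = -0.1200 + 0.7100i → escape time 9
(row=1, col=0): c = -1.9100 + 0.2425i → escape time 3
(row=1, col=1): c = -1.3133 + 0.2425i → escape time 7
(row=1, col=2): c = -0.7167 + 0.2425i → escape time 9
(row=1, col=3): c = -0.1200 + 0.2425i → escape time 9
(row=2, col=0): c = -1.9100 + -0.2250i → escape time 4
(row=2, col=1): c = -1.3133 + -0.2250i → escape time 7
(row=2, col=2): c = -0.7167 + -0.2250i → escape time 9
(row=2, col=3): c = -0.1200 + -0.2250i → escape time 9
(row=3, col=0): c = -1.9100 + -0.6925i → escape time 1
(row=3, col=1): c = -1.3133 + -0.6925i → escape time 3
(row=3, col=2): c = -0.7167 + -0.6925i → escape time 5
(row=3, col=3): c = -0.1200 + -0.6925i → escape time 9
(row=4, col=0): c = -1.9100 + -1.1600i → escape time 1
(row=4, col=1): c = -1.3133 + -1.1600i → escape time 2
(row=4, col=2): c = -0.7167 + -1.1600i → escape time 3
(row=4, col=3): c = -0.1200 + -1.1600i → escape time 4

Answer: 1359
3799
4799
1359
1234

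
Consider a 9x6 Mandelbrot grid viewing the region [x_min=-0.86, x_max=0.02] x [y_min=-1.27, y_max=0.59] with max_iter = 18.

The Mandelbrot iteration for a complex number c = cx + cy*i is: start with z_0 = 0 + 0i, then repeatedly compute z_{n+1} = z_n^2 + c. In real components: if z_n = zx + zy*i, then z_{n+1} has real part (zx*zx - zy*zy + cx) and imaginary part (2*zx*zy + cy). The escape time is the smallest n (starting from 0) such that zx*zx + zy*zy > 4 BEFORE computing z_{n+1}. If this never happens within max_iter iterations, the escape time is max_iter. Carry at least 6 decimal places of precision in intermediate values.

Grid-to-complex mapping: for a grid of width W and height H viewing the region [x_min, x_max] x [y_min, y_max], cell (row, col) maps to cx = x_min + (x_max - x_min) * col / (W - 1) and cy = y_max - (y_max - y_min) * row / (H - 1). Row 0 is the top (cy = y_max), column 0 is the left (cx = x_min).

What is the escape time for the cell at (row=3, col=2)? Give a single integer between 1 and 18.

Answer: 9

Derivation:
z_0 = 0 + 0i, c = -0.6400 + -0.5260i
Iter 1: z = -0.6400 + -0.5260i, |z|^2 = 0.6863
Iter 2: z = -0.5071 + 0.1473i, |z|^2 = 0.2788
Iter 3: z = -0.4046 + -0.6754i, |z|^2 = 0.6198
Iter 4: z = -0.9324 + 0.0205i, |z|^2 = 0.8699
Iter 5: z = 0.2290 + -0.5642i, |z|^2 = 0.3707
Iter 6: z = -0.9058 + -0.7844i, |z|^2 = 1.4358
Iter 7: z = -0.4348 + 0.8951i, |z|^2 = 0.9902
Iter 8: z = -1.2521 + -1.3044i, |z|^2 = 3.2691
Iter 9: z = -0.7737 + 2.7404i, |z|^2 = 8.1084
Escaped at iteration 9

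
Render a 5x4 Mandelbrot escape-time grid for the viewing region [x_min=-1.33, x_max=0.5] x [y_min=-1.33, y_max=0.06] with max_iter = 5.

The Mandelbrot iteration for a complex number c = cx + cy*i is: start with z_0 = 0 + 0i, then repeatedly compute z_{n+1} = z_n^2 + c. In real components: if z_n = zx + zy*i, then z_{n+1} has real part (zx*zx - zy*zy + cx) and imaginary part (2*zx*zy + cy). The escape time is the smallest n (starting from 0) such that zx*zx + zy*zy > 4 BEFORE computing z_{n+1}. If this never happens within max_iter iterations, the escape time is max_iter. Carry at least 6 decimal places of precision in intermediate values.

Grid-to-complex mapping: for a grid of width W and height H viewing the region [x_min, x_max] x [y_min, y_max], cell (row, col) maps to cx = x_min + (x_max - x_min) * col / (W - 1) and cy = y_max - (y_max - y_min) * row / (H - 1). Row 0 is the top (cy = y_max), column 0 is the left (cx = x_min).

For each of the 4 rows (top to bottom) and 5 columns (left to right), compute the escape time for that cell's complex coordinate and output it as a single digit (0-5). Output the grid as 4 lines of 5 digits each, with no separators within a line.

Answer: 55555
55555
33553
22222

Derivation:
(row=0, col=0): c = -1.3300 + 0.0600i → escape time 5
(row=0, col=1): c = -0.8725 + 0.0600i → escape time 5
(row=0, col=2): c = -0.4150 + 0.0600i → escape time 5
(row=0, col=3): c = 0.0425 + 0.0600i → escape time 5
(row=0, col=4): c = 0.5000 + 0.0600i → escape time 5
(row=1, col=0): c = -1.3300 + -0.4033i → escape time 5
(row=1, col=1): c = -0.8725 + -0.4033i → escape time 5
(row=1, col=2): c = -0.4150 + -0.4033i → escape time 5
(row=1, col=3): c = 0.0425 + -0.4033i → escape time 5
(row=1, col=4): c = 0.5000 + -0.4033i → escape time 5
(row=2, col=0): c = -1.3300 + -0.8667i → escape time 3
(row=2, col=1): c = -0.8725 + -0.8667i → escape time 3
(row=2, col=2): c = -0.4150 + -0.8667i → escape time 5
(row=2, col=3): c = 0.0425 + -0.8667i → escape time 5
(row=2, col=4): c = 0.5000 + -0.8667i → escape time 3
(row=3, col=0): c = -1.3300 + -1.3300i → escape time 2
(row=3, col=1): c = -0.8725 + -1.3300i → escape time 2
(row=3, col=2): c = -0.4150 + -1.3300i → escape time 2
(row=3, col=3): c = 0.0425 + -1.3300i → escape time 2
(row=3, col=4): c = 0.5000 + -1.3300i → escape time 2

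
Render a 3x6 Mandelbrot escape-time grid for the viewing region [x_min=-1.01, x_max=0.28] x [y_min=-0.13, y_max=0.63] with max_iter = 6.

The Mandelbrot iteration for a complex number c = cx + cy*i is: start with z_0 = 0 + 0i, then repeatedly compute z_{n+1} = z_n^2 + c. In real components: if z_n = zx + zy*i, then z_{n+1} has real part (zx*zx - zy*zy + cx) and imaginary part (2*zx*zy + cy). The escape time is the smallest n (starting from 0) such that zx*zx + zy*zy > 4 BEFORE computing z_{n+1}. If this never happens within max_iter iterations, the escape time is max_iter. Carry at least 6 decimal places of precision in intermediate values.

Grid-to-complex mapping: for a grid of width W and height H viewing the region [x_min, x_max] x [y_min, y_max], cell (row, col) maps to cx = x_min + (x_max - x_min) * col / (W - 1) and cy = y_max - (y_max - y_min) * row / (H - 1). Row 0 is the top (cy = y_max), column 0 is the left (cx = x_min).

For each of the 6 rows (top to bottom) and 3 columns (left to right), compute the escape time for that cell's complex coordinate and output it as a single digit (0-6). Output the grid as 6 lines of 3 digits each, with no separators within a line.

(row=0, col=0): c = -1.0100 + 0.6300i → escape time 4
(row=0, col=1): c = -0.3650 + 0.6300i → escape time 6
(row=0, col=2): c = 0.2800 + 0.6300i → escape time 6
(row=1, col=0): c = -1.0100 + 0.4780i → escape time 5
(row=1, col=1): c = -0.3650 + 0.4780i → escape time 6
(row=1, col=2): c = 0.2800 + 0.4780i → escape time 6
(row=2, col=0): c = -1.0100 + 0.3260i → escape time 6
(row=2, col=1): c = -0.3650 + 0.3260i → escape time 6
(row=2, col=2): c = 0.2800 + 0.3260i → escape time 6
(row=3, col=0): c = -1.0100 + 0.1740i → escape time 6
(row=3, col=1): c = -0.3650 + 0.1740i → escape time 6
(row=3, col=2): c = 0.2800 + 0.1740i → escape time 6
(row=4, col=0): c = -1.0100 + 0.0220i → escape time 6
(row=4, col=1): c = -0.3650 + 0.0220i → escape time 6
(row=4, col=2): c = 0.2800 + 0.0220i → escape time 6
(row=5, col=0): c = -1.0100 + -0.1300i → escape time 6
(row=5, col=1): c = -0.3650 + -0.1300i → escape time 6
(row=5, col=2): c = 0.2800 + -0.1300i → escape time 6

Answer: 466
566
666
666
666
666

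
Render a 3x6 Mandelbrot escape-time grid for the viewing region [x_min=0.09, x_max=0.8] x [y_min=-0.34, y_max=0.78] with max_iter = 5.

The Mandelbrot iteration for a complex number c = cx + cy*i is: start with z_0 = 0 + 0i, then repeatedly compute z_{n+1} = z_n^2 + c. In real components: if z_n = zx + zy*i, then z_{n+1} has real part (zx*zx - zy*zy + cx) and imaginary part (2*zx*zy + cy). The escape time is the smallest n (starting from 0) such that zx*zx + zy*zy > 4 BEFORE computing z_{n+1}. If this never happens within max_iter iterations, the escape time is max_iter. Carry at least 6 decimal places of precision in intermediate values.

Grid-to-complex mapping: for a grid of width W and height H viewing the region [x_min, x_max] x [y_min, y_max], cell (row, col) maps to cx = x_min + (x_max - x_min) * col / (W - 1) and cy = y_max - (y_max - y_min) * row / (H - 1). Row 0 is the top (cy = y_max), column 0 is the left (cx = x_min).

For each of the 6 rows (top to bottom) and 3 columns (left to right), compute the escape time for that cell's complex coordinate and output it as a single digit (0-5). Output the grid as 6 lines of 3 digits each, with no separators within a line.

Answer: 542
553
553
553
553
553

Derivation:
(row=0, col=0): c = 0.0900 + 0.7800i → escape time 5
(row=0, col=1): c = 0.4450 + 0.7800i → escape time 4
(row=0, col=2): c = 0.8000 + 0.7800i → escape time 2
(row=1, col=0): c = 0.0900 + 0.5560i → escape time 5
(row=1, col=1): c = 0.4450 + 0.5560i → escape time 5
(row=1, col=2): c = 0.8000 + 0.5560i → escape time 3
(row=2, col=0): c = 0.0900 + 0.3320i → escape time 5
(row=2, col=1): c = 0.4450 + 0.3320i → escape time 5
(row=2, col=2): c = 0.8000 + 0.3320i → escape time 3
(row=3, col=0): c = 0.0900 + 0.1080i → escape time 5
(row=3, col=1): c = 0.4450 + 0.1080i → escape time 5
(row=3, col=2): c = 0.8000 + 0.1080i → escape time 3
(row=4, col=0): c = 0.0900 + -0.1160i → escape time 5
(row=4, col=1): c = 0.4450 + -0.1160i → escape time 5
(row=4, col=2): c = 0.8000 + -0.1160i → escape time 3
(row=5, col=0): c = 0.0900 + -0.3400i → escape time 5
(row=5, col=1): c = 0.4450 + -0.3400i → escape time 5
(row=5, col=2): c = 0.8000 + -0.3400i → escape time 3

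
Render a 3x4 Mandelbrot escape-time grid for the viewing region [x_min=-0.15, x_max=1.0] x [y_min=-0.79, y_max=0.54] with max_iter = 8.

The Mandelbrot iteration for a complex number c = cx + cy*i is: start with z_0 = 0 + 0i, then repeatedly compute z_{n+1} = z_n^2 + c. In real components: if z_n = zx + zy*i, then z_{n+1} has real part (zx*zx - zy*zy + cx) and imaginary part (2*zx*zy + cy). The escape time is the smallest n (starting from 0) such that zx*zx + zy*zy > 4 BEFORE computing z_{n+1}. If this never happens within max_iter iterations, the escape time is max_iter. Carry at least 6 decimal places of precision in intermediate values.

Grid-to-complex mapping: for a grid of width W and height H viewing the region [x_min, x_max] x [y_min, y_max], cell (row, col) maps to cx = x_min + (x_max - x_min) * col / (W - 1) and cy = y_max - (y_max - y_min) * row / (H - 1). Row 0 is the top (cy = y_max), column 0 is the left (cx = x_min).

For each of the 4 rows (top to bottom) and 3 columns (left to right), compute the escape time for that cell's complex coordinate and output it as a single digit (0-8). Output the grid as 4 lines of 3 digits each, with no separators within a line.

(row=0, col=0): c = -0.1500 + 0.5400i → escape time 8
(row=0, col=1): c = 0.4250 + 0.5400i → escape time 6
(row=0, col=2): c = 1.0000 + 0.5400i → escape time 2
(row=1, col=0): c = -0.1500 + 0.0967i → escape time 8
(row=1, col=1): c = 0.4250 + 0.0967i → escape time 6
(row=1, col=2): c = 1.0000 + 0.0967i → escape time 2
(row=2, col=0): c = -0.1500 + -0.3467i → escape time 8
(row=2, col=1): c = 0.4250 + -0.3467i → escape time 8
(row=2, col=2): c = 1.0000 + -0.3467i → escape time 2
(row=3, col=0): c = -0.1500 + -0.7900i → escape time 8
(row=3, col=1): c = 0.4250 + -0.7900i → escape time 4
(row=3, col=2): c = 1.0000 + -0.7900i → escape time 2

Answer: 862
862
882
842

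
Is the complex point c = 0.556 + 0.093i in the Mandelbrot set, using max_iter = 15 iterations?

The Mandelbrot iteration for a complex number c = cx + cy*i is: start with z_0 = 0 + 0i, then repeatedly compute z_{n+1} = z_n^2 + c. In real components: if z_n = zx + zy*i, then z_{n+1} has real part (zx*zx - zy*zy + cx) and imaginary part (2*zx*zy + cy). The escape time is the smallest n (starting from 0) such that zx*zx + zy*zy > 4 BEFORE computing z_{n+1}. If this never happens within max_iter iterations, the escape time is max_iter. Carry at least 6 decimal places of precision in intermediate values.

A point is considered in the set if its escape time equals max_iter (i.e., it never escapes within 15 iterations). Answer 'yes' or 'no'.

Answer: no

Derivation:
z_0 = 0 + 0i, c = 0.5560 + 0.0930i
Iter 1: z = 0.5560 + 0.0930i, |z|^2 = 0.3178
Iter 2: z = 0.8565 + 0.1964i, |z|^2 = 0.7721
Iter 3: z = 1.2510 + 0.4295i, |z|^2 = 1.7494
Iter 4: z = 1.9365 + 1.1675i, |z|^2 = 5.1132
Escaped at iteration 4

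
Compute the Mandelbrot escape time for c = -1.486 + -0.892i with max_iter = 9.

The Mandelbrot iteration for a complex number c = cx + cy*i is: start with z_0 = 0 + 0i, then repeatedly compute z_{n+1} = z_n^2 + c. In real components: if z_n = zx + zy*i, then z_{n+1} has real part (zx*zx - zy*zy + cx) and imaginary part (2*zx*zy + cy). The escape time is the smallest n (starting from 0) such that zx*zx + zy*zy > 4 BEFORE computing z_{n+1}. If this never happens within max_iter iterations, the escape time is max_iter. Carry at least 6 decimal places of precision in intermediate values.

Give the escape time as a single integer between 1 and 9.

Answer: 3

Derivation:
z_0 = 0 + 0i, c = -1.4860 + -0.8920i
Iter 1: z = -1.4860 + -0.8920i, |z|^2 = 3.0039
Iter 2: z = -0.0735 + 1.7590i, |z|^2 = 3.0996
Iter 3: z = -4.5748 + -1.1505i, |z|^2 = 22.2521
Escaped at iteration 3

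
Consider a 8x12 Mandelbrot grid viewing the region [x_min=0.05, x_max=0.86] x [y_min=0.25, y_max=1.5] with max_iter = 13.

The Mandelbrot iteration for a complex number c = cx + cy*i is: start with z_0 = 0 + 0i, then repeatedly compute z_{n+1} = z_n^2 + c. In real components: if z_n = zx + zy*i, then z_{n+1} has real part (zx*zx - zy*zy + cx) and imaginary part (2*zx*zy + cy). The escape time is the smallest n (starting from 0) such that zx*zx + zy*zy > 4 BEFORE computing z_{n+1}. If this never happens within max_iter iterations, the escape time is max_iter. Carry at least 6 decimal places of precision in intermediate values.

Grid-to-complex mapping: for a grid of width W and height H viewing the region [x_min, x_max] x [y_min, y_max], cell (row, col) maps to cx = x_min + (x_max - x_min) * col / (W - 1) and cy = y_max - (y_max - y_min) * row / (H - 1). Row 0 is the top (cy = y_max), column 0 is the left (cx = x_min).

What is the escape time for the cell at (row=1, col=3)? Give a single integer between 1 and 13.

z_0 = 0 + 0i, c = 0.3971 + 1.3864i
Iter 1: z = 0.3971 + 1.3864i, |z|^2 = 2.0797
Iter 2: z = -1.3671 + 2.4875i, |z|^2 = 8.0569
Escaped at iteration 2

Answer: 2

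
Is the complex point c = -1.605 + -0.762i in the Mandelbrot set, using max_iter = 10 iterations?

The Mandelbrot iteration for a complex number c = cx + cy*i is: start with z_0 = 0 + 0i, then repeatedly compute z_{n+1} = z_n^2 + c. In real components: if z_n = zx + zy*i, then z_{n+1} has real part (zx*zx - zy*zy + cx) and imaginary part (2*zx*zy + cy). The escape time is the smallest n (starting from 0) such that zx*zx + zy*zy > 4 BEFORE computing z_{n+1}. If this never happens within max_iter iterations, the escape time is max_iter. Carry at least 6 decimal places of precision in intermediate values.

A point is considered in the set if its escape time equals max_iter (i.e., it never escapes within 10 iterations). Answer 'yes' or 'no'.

Answer: no

Derivation:
z_0 = 0 + 0i, c = -1.6050 + -0.7620i
Iter 1: z = -1.6050 + -0.7620i, |z|^2 = 3.1567
Iter 2: z = 0.3904 + 1.6840i, |z|^2 = 2.9883
Iter 3: z = -4.2885 + 0.5528i, |z|^2 = 18.6971
Escaped at iteration 3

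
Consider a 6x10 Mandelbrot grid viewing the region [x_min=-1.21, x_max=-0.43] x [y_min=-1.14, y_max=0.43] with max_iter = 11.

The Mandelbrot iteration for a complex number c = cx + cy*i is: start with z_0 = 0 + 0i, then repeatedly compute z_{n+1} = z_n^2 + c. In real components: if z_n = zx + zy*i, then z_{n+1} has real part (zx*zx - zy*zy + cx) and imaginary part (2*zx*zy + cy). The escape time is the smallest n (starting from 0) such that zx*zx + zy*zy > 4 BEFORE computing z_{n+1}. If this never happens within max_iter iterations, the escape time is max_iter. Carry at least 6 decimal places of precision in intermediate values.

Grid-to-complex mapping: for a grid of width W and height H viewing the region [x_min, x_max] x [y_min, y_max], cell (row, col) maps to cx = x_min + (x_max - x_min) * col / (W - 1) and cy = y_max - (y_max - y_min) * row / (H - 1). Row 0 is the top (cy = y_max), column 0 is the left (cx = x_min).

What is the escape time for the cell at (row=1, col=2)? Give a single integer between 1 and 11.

z_0 = 0 + 0i, c = -0.8980 + 0.2556i
Iter 1: z = -0.8980 + 0.2556i, |z|^2 = 0.8717
Iter 2: z = -0.1569 + -0.2034i, |z|^2 = 0.0660
Iter 3: z = -0.9148 + 0.3194i, |z|^2 = 0.9388
Iter 4: z = -0.1632 + -0.3288i, |z|^2 = 0.1347
Iter 5: z = -0.9795 + 0.3629i, |z|^2 = 1.0910
Iter 6: z = -0.0704 + -0.4553i, |z|^2 = 0.2122
Iter 7: z = -1.1003 + 0.3196i, |z|^2 = 1.3129
Iter 8: z = 0.2106 + -0.4478i, |z|^2 = 0.2449
Iter 9: z = -1.0542 + 0.0669i, |z|^2 = 1.1158
Iter 10: z = 0.2089 + 0.1145i, |z|^2 = 0.0567

Answer: 11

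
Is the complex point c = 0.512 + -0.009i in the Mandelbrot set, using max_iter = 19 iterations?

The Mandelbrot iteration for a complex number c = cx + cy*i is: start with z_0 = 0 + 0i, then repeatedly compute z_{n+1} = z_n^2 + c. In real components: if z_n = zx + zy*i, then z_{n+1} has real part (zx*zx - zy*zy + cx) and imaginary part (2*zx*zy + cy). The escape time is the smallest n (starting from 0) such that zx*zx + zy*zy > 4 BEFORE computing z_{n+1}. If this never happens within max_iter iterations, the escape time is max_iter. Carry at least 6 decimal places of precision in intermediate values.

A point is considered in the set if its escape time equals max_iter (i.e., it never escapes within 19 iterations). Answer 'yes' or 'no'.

z_0 = 0 + 0i, c = 0.5120 + -0.0090i
Iter 1: z = 0.5120 + -0.0090i, |z|^2 = 0.2622
Iter 2: z = 0.7741 + -0.0182i, |z|^2 = 0.5995
Iter 3: z = 1.1108 + -0.0372i, |z|^2 = 1.2354
Iter 4: z = 1.7446 + -0.0916i, |z|^2 = 3.0520
Iter 5: z = 3.5472 + -0.3288i, |z|^2 = 12.6906
Escaped at iteration 5

Answer: no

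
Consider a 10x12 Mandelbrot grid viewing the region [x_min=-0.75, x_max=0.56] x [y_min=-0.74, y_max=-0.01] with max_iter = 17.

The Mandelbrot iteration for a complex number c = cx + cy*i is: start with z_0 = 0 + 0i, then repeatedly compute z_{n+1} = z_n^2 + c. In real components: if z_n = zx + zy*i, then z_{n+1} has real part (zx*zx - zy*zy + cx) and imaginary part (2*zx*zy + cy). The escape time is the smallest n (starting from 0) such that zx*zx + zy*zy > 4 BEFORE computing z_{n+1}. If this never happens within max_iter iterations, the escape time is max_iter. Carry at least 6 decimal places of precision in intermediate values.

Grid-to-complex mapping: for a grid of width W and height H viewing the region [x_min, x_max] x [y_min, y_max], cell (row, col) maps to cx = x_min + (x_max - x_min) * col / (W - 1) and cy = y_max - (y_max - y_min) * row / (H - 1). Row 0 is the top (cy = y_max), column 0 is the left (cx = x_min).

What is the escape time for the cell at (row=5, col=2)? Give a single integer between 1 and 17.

z_0 = 0 + 0i, c = -0.4589 + -0.3418i
Iter 1: z = -0.4589 + -0.3418i, |z|^2 = 0.3274
Iter 2: z = -0.3651 + -0.0281i, |z|^2 = 0.1341
Iter 3: z = -0.3263 + -0.3213i, |z|^2 = 0.2097
Iter 4: z = -0.4556 + -0.1321i, |z|^2 = 0.2250
Iter 5: z = -0.2688 + -0.2214i, |z|^2 = 0.1213
Iter 6: z = -0.4357 + -0.2228i, |z|^2 = 0.2395
Iter 7: z = -0.3187 + -0.1477i, |z|^2 = 0.1234
Iter 8: z = -0.3791 + -0.2477i, |z|^2 = 0.2051
Iter 9: z = -0.3765 + -0.1540i, |z|^2 = 0.1655
Iter 10: z = -0.3409 + -0.2259i, |z|^2 = 0.1672
Iter 11: z = -0.3937 + -0.1879i, |z|^2 = 0.1903
Iter 12: z = -0.3392 + -0.1939i, |z|^2 = 0.1526
Iter 13: z = -0.3815 + -0.2103i, |z|^2 = 0.1897
Iter 14: z = -0.3576 + -0.1814i, |z|^2 = 0.1608
Iter 15: z = -0.3639 + -0.2121i, |z|^2 = 0.1774
Iter 16: z = -0.3714 + -0.1875i, |z|^2 = 0.1731

Answer: 17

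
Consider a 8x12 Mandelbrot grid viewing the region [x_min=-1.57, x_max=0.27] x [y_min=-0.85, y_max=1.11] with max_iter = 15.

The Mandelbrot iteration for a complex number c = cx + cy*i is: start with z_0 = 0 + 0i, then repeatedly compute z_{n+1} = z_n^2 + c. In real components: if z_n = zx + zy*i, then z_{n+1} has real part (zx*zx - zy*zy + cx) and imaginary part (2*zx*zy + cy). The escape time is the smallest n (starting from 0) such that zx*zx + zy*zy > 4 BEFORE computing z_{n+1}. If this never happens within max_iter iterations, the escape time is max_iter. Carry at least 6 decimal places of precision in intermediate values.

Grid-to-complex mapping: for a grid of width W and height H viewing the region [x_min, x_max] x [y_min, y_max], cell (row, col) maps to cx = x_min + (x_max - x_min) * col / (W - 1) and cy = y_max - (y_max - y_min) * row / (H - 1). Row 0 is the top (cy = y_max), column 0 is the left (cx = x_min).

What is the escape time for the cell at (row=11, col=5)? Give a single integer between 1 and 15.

Answer: 15

Derivation:
z_0 = 0 + 0i, c = -0.2557 + -0.8500i
Iter 1: z = -0.2557 + -0.8500i, |z|^2 = 0.7879
Iter 2: z = -0.9128 + -0.4153i, |z|^2 = 1.0057
Iter 3: z = 0.4051 + -0.0918i, |z|^2 = 0.1725
Iter 4: z = -0.1001 + -0.9244i, |z|^2 = 0.8645
Iter 5: z = -1.1002 + -0.6650i, |z|^2 = 1.6527
Iter 6: z = 0.5125 + 0.6133i, |z|^2 = 0.6388
Iter 7: z = -0.3691 + -0.2213i, |z|^2 = 0.1853
Iter 8: z = -0.1684 + -0.6866i, |z|^2 = 0.4998
Iter 9: z = -0.6987 + -0.6187i, |z|^2 = 0.8710
Iter 10: z = -0.1503 + 0.0146i, |z|^2 = 0.0228
Iter 11: z = -0.2333 + -0.8544i, |z|^2 = 0.7844
Iter 12: z = -0.9313 + -0.4513i, |z|^2 = 1.0709
Iter 13: z = 0.4079 + -0.0095i, |z|^2 = 0.1665
Iter 14: z = -0.0894 + -0.8578i, |z|^2 = 0.7438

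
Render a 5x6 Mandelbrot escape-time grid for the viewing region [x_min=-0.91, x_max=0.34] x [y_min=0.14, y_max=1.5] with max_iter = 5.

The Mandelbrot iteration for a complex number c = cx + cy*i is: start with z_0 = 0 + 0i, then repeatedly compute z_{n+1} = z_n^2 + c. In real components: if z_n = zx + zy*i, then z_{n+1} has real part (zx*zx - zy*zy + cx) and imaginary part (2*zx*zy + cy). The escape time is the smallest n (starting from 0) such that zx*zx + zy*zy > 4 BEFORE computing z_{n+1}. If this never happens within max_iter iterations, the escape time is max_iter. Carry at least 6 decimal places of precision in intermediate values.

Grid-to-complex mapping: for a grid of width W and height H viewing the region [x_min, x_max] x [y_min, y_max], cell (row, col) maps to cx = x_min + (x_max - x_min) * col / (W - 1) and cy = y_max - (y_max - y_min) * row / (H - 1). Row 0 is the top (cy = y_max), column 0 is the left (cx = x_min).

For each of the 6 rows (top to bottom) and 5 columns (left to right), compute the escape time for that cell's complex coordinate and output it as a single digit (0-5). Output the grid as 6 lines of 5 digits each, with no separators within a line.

Answer: 22222
33332
34553
45555
55555
55555

Derivation:
(row=0, col=0): c = -0.9100 + 1.5000i → escape time 2
(row=0, col=1): c = -0.5975 + 1.5000i → escape time 2
(row=0, col=2): c = -0.2850 + 1.5000i → escape time 2
(row=0, col=3): c = 0.0275 + 1.5000i → escape time 2
(row=0, col=4): c = 0.3400 + 1.5000i → escape time 2
(row=1, col=0): c = -0.9100 + 1.2280i → escape time 3
(row=1, col=1): c = -0.5975 + 1.2280i → escape time 3
(row=1, col=2): c = -0.2850 + 1.2280i → escape time 3
(row=1, col=3): c = 0.0275 + 1.2280i → escape time 3
(row=1, col=4): c = 0.3400 + 1.2280i → escape time 2
(row=2, col=0): c = -0.9100 + 0.9560i → escape time 3
(row=2, col=1): c = -0.5975 + 0.9560i → escape time 4
(row=2, col=2): c = -0.2850 + 0.9560i → escape time 5
(row=2, col=3): c = 0.0275 + 0.9560i → escape time 5
(row=2, col=4): c = 0.3400 + 0.9560i → escape time 3
(row=3, col=0): c = -0.9100 + 0.6840i → escape time 4
(row=3, col=1): c = -0.5975 + 0.6840i → escape time 5
(row=3, col=2): c = -0.2850 + 0.6840i → escape time 5
(row=3, col=3): c = 0.0275 + 0.6840i → escape time 5
(row=3, col=4): c = 0.3400 + 0.6840i → escape time 5
(row=4, col=0): c = -0.9100 + 0.4120i → escape time 5
(row=4, col=1): c = -0.5975 + 0.4120i → escape time 5
(row=4, col=2): c = -0.2850 + 0.4120i → escape time 5
(row=4, col=3): c = 0.0275 + 0.4120i → escape time 5
(row=4, col=4): c = 0.3400 + 0.4120i → escape time 5
(row=5, col=0): c = -0.9100 + 0.1400i → escape time 5
(row=5, col=1): c = -0.5975 + 0.1400i → escape time 5
(row=5, col=2): c = -0.2850 + 0.1400i → escape time 5
(row=5, col=3): c = 0.0275 + 0.1400i → escape time 5
(row=5, col=4): c = 0.3400 + 0.1400i → escape time 5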